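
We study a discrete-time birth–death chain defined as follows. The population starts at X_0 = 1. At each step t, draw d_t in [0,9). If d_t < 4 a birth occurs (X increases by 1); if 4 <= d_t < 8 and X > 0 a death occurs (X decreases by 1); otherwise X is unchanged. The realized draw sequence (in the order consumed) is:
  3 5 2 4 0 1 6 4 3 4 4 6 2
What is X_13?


t=0: X=1, d=3 → birth, X_1=2
t=1: X=2, d=5 → death, X_2=1
t=2: X=1, d=2 → birth, X_3=2
t=3: X=2, d=4 → death, X_4=1
t=4: X=1, d=0 → birth, X_5=2
t=5: X=2, d=1 → birth, X_6=3
t=6: X=3, d=6 → death, X_7=2
t=7: X=2, d=4 → death, X_8=1
t=8: X=1, d=3 → birth, X_9=2
t=9: X=2, d=4 → death, X_10=1
t=10: X=1, d=4 → death, X_11=0
t=11: X=0, d=6 → hold, X_12=0
t=12: X=0, d=2 → birth, X_13=1

1


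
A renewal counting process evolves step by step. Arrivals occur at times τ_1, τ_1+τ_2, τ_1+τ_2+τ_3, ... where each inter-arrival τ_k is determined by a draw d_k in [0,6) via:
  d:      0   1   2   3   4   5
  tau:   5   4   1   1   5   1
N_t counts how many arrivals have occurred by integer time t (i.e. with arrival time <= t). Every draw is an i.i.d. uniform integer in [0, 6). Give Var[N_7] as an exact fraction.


Inter-arrival values over d=0..5: [5, 4, 1, 1, 5, 1]
Each d has probability 1/6, so the pmf of τ is: f(1) = 1/2, f(4) = 1/6, f(5) = 1/3
Let p_n(j) = P(N_n = j), with p_0 = [1]. Condition on τ_1: p_n(0) = P(τ > n), and for j >= 1, p_n(j) = Σ_{k<=n} f(k)·p_{n−k}(j−1)
p_1 = [1/2, 1/2]  (j = 0..1)
p_2 = [1/2, 1/4, 1/4]  (j = 0..2)
p_3 = [1/2, 1/4, 1/8, 1/8]  (j = 0..3)
p_4 = [1/3, 5/12, 1/8, 1/16, 1/16]  (j = 0..4)
p_5 = [0, 7/12, 7/24, 1/16, 1/32, 1/32]  (j = 0..5)
p_6 = [0, 1/4, 1/2, 3/16, 1/32, 1/64, 1/64]  (j = 0..6)
p_7 = [0, 1/4, 1/4, 17/48, 11/96, 1/64, 1/128, 1/128]  (j = 0..7)
E[N_7] = Σ j·p_7(j) = 941/384;  E[N_7²] = Σ j²·p_7(j) = 2813/384
Var[N_7] = 2813/384 − (941/384)² = 194711/147456

194711/147456


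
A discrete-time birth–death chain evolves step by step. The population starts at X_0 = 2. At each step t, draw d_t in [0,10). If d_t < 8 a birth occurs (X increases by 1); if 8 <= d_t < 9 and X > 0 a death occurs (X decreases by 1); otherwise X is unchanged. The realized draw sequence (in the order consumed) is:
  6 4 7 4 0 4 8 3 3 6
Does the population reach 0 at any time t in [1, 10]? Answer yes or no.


t=0: X=2, d=6 → birth, X_1=3
t=1: X=3, d=4 → birth, X_2=4
t=2: X=4, d=7 → birth, X_3=5
t=3: X=5, d=4 → birth, X_4=6
t=4: X=6, d=0 → birth, X_5=7
t=5: X=7, d=4 → birth, X_6=8
t=6: X=8, d=8 → death, X_7=7
t=7: X=7, d=3 → birth, X_8=8
t=8: X=8, d=3 → birth, X_9=9
t=9: X=9, d=6 → birth, X_10=10

no


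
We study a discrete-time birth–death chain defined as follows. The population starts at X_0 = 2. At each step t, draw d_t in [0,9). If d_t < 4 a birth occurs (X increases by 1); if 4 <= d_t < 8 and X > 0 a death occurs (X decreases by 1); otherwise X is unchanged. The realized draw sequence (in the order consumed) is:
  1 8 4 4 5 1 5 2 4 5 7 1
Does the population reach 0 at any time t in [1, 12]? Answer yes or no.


t=0: X=2, d=1 → birth, X_1=3
t=1: X=3, d=8 → hold, X_2=3
t=2: X=3, d=4 → death, X_3=2
t=3: X=2, d=4 → death, X_4=1
t=4: X=1, d=5 → death, X_5=0
t=5: X=0, d=1 → birth, X_6=1
t=6: X=1, d=5 → death, X_7=0
t=7: X=0, d=2 → birth, X_8=1
t=8: X=1, d=4 → death, X_9=0
t=9: X=0, d=5 → hold, X_10=0
t=10: X=0, d=7 → hold, X_11=0
t=11: X=0, d=1 → birth, X_12=1

yes


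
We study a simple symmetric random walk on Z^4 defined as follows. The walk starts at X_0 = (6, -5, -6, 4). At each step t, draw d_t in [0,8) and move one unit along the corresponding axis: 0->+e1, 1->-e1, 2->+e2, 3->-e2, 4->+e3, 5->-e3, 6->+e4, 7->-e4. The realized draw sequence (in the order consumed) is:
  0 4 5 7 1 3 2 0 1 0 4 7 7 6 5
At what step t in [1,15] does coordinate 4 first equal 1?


13

t=0: X=(6, -5, -6, 4), d=0 → +e1, X_1=(7, -5, -6, 4)
t=1: X=(7, -5, -6, 4), d=4 → +e3, X_2=(7, -5, -5, 4)
t=2: X=(7, -5, -5, 4), d=5 → -e3, X_3=(7, -5, -6, 4)
t=3: X=(7, -5, -6, 4), d=7 → -e4, X_4=(7, -5, -6, 3)
t=4: X=(7, -5, -6, 3), d=1 → -e1, X_5=(6, -5, -6, 3)
t=5: X=(6, -5, -6, 3), d=3 → -e2, X_6=(6, -6, -6, 3)
t=6: X=(6, -6, -6, 3), d=2 → +e2, X_7=(6, -5, -6, 3)
t=7: X=(6, -5, -6, 3), d=0 → +e1, X_8=(7, -5, -6, 3)
t=8: X=(7, -5, -6, 3), d=1 → -e1, X_9=(6, -5, -6, 3)
t=9: X=(6, -5, -6, 3), d=0 → +e1, X_10=(7, -5, -6, 3)
t=10: X=(7, -5, -6, 3), d=4 → +e3, X_11=(7, -5, -5, 3)
t=11: X=(7, -5, -5, 3), d=7 → -e4, X_12=(7, -5, -5, 2)
t=12: X=(7, -5, -5, 2), d=7 → -e4, X_13=(7, -5, -5, 1)
t=13: X=(7, -5, -5, 1), d=6 → +e4, X_14=(7, -5, -5, 2)
t=14: X=(7, -5, -5, 2), d=5 → -e3, X_15=(7, -5, -6, 2)


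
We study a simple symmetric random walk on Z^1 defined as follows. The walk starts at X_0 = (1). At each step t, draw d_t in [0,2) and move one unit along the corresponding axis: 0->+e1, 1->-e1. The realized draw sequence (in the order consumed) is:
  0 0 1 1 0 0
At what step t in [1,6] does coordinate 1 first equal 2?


t=0: X=(1), d=0 → +e1, X_1=(2)
t=1: X=(2), d=0 → +e1, X_2=(3)
t=2: X=(3), d=1 → -e1, X_3=(2)
t=3: X=(2), d=1 → -e1, X_4=(1)
t=4: X=(1), d=0 → +e1, X_5=(2)
t=5: X=(2), d=0 → +e1, X_6=(3)

1


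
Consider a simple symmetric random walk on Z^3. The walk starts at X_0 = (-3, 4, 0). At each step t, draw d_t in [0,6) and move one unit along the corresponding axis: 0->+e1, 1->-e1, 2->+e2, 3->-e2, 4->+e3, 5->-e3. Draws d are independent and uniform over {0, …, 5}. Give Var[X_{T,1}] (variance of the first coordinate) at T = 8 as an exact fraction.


Outcome values over d=0..5: [1, -1, 0, 0, 0, 0]
Σy = 0, Σy² = 2, M = 6
μ = 0/6 = 0,  σ² = 2/6 − (0)² = 1/3
Independent increments: Var[X_8] = 8·σ² = 8·(1/3) = 8/3

8/3


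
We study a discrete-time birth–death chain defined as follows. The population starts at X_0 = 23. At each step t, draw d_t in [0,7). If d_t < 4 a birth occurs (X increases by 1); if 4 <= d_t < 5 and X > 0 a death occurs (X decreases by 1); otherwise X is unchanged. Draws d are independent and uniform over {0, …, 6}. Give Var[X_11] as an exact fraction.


286/49

X can drop by at most 1 per step and X_0 = 23 > T = 11, so X_t >= 23 − t >= 12 > 0 for every t <= 11: the floor at 0 (the 'and X > 0' condition) never binds. Hence X_11 = X_0 + Σ_{t<11} Y_t with i.i.d. increments Y_t = y(d_t) ∈ {+1, −1, 0}.
Outcome values over d=0..6: [1, 1, 1, 1, -1, 0, 0]
Σy = 3, Σy² = 5, M = 7
μ = 3/7 = 3/7,  σ² = 5/7 − (3/7)² = 26/49
Independent increments: Var[X_11] = 11·σ² = 11·(26/49) = 286/49


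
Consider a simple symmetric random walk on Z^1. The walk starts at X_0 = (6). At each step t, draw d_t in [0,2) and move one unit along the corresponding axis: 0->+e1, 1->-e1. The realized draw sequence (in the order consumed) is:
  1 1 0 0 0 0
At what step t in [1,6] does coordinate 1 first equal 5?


t=0: X=(6), d=1 → -e1, X_1=(5)
t=1: X=(5), d=1 → -e1, X_2=(4)
t=2: X=(4), d=0 → +e1, X_3=(5)
t=3: X=(5), d=0 → +e1, X_4=(6)
t=4: X=(6), d=0 → +e1, X_5=(7)
t=5: X=(7), d=0 → +e1, X_6=(8)

1


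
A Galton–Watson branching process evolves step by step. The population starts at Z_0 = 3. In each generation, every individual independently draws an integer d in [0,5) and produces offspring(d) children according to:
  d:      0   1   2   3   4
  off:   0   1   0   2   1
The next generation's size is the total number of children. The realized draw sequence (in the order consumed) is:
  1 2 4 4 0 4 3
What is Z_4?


gen 0: Z_0=3, draws=[1, 2, 4], offspring=[1, 0, 1], Z_1=2
gen 1: Z_1=2, draws=[4, 0], offspring=[1, 0], Z_2=1
gen 2: Z_2=1, draws=[4], offspring=[1], Z_3=1
gen 3: Z_3=1, draws=[3], offspring=[2], Z_4=2

2


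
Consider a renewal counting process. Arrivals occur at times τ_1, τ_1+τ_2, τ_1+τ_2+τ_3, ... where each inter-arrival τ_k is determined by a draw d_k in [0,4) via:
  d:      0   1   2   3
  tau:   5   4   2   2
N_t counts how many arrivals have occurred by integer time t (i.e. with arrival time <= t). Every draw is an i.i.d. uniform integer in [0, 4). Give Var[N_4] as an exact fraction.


1/2

Inter-arrival values over d=0..3: [5, 4, 2, 2]
Each d has probability 1/4, so the pmf of τ is: f(2) = 1/2, f(4) = 1/4, f(5) = 1/4
Let p_n(j) = P(N_n = j), with p_0 = [1]. Condition on τ_1: p_n(0) = P(τ > n), and for j >= 1, p_n(j) = Σ_{k<=n} f(k)·p_{n−k}(j−1)
p_1 = [1]  (j = 0)
p_2 = [1/2, 1/2]  (j = 0..1)
p_3 = [1/2, 1/2]  (j = 0..1)
p_4 = [1/4, 1/2, 1/4]  (j = 0..2)
E[N_4] = Σ j·p_4(j) = 1;  E[N_4²] = Σ j²·p_4(j) = 3/2
Var[N_4] = 3/2 − (1)² = 1/2


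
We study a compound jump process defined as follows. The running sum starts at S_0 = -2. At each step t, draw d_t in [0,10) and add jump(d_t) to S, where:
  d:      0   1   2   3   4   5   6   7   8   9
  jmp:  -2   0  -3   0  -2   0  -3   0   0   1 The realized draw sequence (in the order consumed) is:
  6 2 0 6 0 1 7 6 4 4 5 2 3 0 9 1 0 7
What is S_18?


-28

t=0: S=-2, d=6, jump=-3, S_1=-5
t=1: S=-5, d=2, jump=-3, S_2=-8
t=2: S=-8, d=0, jump=-2, S_3=-10
t=3: S=-10, d=6, jump=-3, S_4=-13
t=4: S=-13, d=0, jump=-2, S_5=-15
t=5: S=-15, d=1, jump=0, S_6=-15
t=6: S=-15, d=7, jump=0, S_7=-15
t=7: S=-15, d=6, jump=-3, S_8=-18
t=8: S=-18, d=4, jump=-2, S_9=-20
t=9: S=-20, d=4, jump=-2, S_10=-22
t=10: S=-22, d=5, jump=0, S_11=-22
t=11: S=-22, d=2, jump=-3, S_12=-25
t=12: S=-25, d=3, jump=0, S_13=-25
t=13: S=-25, d=0, jump=-2, S_14=-27
t=14: S=-27, d=9, jump=1, S_15=-26
t=15: S=-26, d=1, jump=0, S_16=-26
t=16: S=-26, d=0, jump=-2, S_17=-28
t=17: S=-28, d=7, jump=0, S_18=-28


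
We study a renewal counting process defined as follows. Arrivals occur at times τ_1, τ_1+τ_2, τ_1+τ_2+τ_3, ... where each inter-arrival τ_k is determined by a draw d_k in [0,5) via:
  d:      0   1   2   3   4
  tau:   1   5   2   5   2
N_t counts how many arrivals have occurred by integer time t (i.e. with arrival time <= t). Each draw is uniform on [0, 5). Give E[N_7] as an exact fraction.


173841/78125

Inter-arrival values over d=0..4: [1, 5, 2, 5, 2]
Each d has probability 1/5, so the pmf of τ is: f(1) = 1/5, f(2) = 2/5, f(5) = 2/5
Renewal equation for m(n) = E[N_n]: condition on τ_1 = k (if k <= n, one arrival plus a fresh copy on the remaining n−k steps): m(n) = F(n) + Σ_{k<=n} f(k)·m(n−k), where F(n) = P(τ <= n) and m(0) = 0
m(1) = F(1) = 1/5
m(2) = F(2) + f(1)·m(1) = 3/5 + 1/5·1/5 = 16/25
m(3) = F(3) + f(1)·m(2) + f(2)·m(1) = 3/5 + 1/5·16/25 + 2/5·1/5 = 101/125
m(4) = F(4) + f(1)·m(3) + f(2)·m(2) = 3/5 + 1/5·101/125 + 2/5·16/25 = 636/625
m(5) = F(5) + f(1)·m(4) + f(2)·m(3) = 1 + 1/5·636/625 + 2/5·101/125 = 4771/3125
m(6) = F(6) + f(1)·m(5) + f(2)·m(4) + f(5)·m(1) = 1 + 1/5·4771/3125 + 2/5·636/625 + 2/5·1/5 = 28006/15625
m(7) = F(7) + f(1)·m(6) + f(2)·m(5) + f(5)·m(2) = 1 + 1/5·28006/15625 + 2/5·4771/3125 + 2/5·16/25 = 173841/78125
E[N_7] = m(7) = 173841/78125


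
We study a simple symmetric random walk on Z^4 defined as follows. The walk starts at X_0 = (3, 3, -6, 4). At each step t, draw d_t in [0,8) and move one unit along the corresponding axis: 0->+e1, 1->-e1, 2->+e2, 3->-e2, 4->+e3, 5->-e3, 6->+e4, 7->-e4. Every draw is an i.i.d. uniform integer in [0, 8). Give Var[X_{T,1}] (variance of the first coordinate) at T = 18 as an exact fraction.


Outcome values over d=0..7: [1, -1, 0, 0, 0, 0, 0, 0]
Σy = 0, Σy² = 2, M = 8
μ = 0/8 = 0,  σ² = 2/8 − (0)² = 1/4
Independent increments: Var[X_18] = 18·σ² = 18·(1/4) = 9/2

9/2


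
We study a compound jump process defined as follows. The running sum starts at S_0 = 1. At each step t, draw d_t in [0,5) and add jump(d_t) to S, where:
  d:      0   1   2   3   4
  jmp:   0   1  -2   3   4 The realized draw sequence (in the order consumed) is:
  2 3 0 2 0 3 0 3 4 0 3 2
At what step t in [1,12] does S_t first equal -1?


t=0: S=1, d=2, jump=-2, S_1=-1
t=1: S=-1, d=3, jump=3, S_2=2
t=2: S=2, d=0, jump=0, S_3=2
t=3: S=2, d=2, jump=-2, S_4=0
t=4: S=0, d=0, jump=0, S_5=0
t=5: S=0, d=3, jump=3, S_6=3
t=6: S=3, d=0, jump=0, S_7=3
t=7: S=3, d=3, jump=3, S_8=6
t=8: S=6, d=4, jump=4, S_9=10
t=9: S=10, d=0, jump=0, S_10=10
t=10: S=10, d=3, jump=3, S_11=13
t=11: S=13, d=2, jump=-2, S_12=11

1


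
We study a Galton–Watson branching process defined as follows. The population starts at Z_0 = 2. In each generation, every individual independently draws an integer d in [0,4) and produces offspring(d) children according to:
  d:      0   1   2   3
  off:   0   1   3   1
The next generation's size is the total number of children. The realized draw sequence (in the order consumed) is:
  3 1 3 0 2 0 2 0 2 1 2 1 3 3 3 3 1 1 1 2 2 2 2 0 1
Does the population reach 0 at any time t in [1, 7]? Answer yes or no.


no

gen 0: Z_0=2, draws=[3, 1], offspring=[1, 1], Z_1=2
gen 1: Z_1=2, draws=[3, 0], offspring=[1, 0], Z_2=1
gen 2: Z_2=1, draws=[2], offspring=[3], Z_3=3
gen 3: Z_3=3, draws=[0, 2, 0], offspring=[0, 3, 0], Z_4=3
gen 4: Z_4=3, draws=[2, 1, 2], offspring=[3, 1, 3], Z_5=7
gen 5: Z_5=7, draws=[1, 3, 3, 3, 3, 1, 1], offspring=[1, 1, 1, 1, 1, 1, 1], Z_6=7
gen 6: Z_6=7, draws=[1, 2, 2, 2, 2, 0, 1], offspring=[1, 3, 3, 3, 3, 0, 1], Z_7=14


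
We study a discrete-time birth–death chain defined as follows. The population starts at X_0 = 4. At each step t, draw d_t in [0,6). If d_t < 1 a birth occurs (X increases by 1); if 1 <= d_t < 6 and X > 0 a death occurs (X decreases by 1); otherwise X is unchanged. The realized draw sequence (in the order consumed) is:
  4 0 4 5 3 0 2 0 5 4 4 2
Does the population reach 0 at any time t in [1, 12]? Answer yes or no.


t=0: X=4, d=4 → death, X_1=3
t=1: X=3, d=0 → birth, X_2=4
t=2: X=4, d=4 → death, X_3=3
t=3: X=3, d=5 → death, X_4=2
t=4: X=2, d=3 → death, X_5=1
t=5: X=1, d=0 → birth, X_6=2
t=6: X=2, d=2 → death, X_7=1
t=7: X=1, d=0 → birth, X_8=2
t=8: X=2, d=5 → death, X_9=1
t=9: X=1, d=4 → death, X_10=0
t=10: X=0, d=4 → hold, X_11=0
t=11: X=0, d=2 → hold, X_12=0

yes


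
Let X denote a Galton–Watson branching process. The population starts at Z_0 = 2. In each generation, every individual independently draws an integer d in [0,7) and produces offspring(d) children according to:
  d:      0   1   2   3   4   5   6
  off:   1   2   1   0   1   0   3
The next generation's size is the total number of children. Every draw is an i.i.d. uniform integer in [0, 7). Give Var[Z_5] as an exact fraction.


Outcome values over d=0..6: [1, 2, 1, 0, 1, 0, 3]
Σy = 8, Σy² = 16, M = 7
μ = 8/7 = 8/7,  σ² = 16/7 − (8/7)² = 48/49
V_0 = 0, E_0 = 2
V_1 = 48/49·E_0 + (8/7)²·V_0 = 96/49;  E_1 = 16/7
V_2 = 48/49·E_1 + (8/7)²·V_1 = 11520/2401;  E_2 = 128/49
V_3 = 48/49·E_2 + (8/7)²·V_2 = 1038336/117649;  E_3 = 1024/343
V_4 = 48/49·E_3 + (8/7)²·V_3 = 83312640/5764801;  E_4 = 8192/2401
V_5 = 48/49·E_4 + (8/7)²·V_4 = 6276120576/282475249;  E_5 = 65536/16807

6276120576/282475249


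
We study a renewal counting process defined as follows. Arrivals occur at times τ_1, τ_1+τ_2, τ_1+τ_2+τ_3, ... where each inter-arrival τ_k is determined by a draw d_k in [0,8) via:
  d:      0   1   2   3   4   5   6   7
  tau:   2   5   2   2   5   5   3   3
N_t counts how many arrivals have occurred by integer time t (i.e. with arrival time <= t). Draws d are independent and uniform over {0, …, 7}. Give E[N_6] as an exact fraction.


Inter-arrival values over d=0..7: [2, 5, 2, 2, 5, 5, 3, 3]
Each d has probability 1/8, so the pmf of τ is: f(2) = 3/8, f(3) = 1/4, f(5) = 3/8
Renewal equation for m(n) = E[N_n]: condition on τ_1 = k (if k <= n, one arrival plus a fresh copy on the remaining n−k steps): m(n) = F(n) + Σ_{k<=n} f(k)·m(n−k), where F(n) = P(τ <= n) and m(0) = 0
m(1) = F(1) = 0
m(2) = F(2) = 3/8
m(3) = F(3) = 5/8
m(4) = F(4) + f(2)·m(2) = 5/8 + 3/8·3/8 = 49/64
m(5) = F(5) + f(2)·m(3) + f(3)·m(2) = 1 + 3/8·5/8 + 1/4·3/8 = 85/64
m(6) = F(6) + f(2)·m(4) + f(3)·m(3) = 1 + 3/8·49/64 + 1/4·5/8 = 739/512
E[N_6] = m(6) = 739/512

739/512


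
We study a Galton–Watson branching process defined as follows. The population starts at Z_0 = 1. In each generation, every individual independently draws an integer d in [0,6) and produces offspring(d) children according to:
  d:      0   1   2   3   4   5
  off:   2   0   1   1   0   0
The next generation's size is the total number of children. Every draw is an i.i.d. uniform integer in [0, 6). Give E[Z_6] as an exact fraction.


64/729

Outcome values over d=0..5: [2, 0, 1, 1, 0, 0]
Σy = 4, Σy² = 6, M = 6
μ = 4/6 = 2/3,  σ² = 6/6 − (2/3)² = 5/9
E[Z_0] = 1
E[Z_1] = 2/3·E[Z_0] = 2/3
E[Z_2] = 2/3·E[Z_1] = 4/9
E[Z_3] = 2/3·E[Z_2] = 8/27
E[Z_4] = 2/3·E[Z_3] = 16/81
E[Z_5] = 2/3·E[Z_4] = 32/243
E[Z_6] = 2/3·E[Z_5] = 64/729


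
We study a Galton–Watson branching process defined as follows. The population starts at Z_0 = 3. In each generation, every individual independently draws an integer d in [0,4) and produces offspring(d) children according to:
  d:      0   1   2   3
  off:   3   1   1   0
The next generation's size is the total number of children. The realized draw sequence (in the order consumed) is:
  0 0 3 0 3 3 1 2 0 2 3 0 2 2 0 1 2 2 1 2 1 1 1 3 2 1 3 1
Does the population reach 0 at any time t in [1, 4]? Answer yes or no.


gen 0: Z_0=3, draws=[0, 0, 3], offspring=[3, 3, 0], Z_1=6
gen 1: Z_1=6, draws=[0, 3, 3, 1, 2, 0], offspring=[3, 0, 0, 1, 1, 3], Z_2=8
gen 2: Z_2=8, draws=[2, 3, 0, 2, 2, 0, 1, 2], offspring=[1, 0, 3, 1, 1, 3, 1, 1], Z_3=11
gen 3: Z_3=11, draws=[2, 1, 2, 1, 1, 1, 3, 2, 1, 3, 1], offspring=[1, 1, 1, 1, 1, 1, 0, 1, 1, 0, 1], Z_4=9

no


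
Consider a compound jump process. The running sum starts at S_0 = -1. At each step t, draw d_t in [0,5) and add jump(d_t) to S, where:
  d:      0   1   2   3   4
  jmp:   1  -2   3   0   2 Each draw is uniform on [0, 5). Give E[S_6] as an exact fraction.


19/5

Outcome values over d=0..4: [1, -2, 3, 0, 2]
Σy = 4, Σy² = 18, M = 5
μ = 4/5 = 4/5,  σ² = 18/5 − (4/5)² = 74/25
E[S_6] = -1 + 6·(4/5) = 19/5


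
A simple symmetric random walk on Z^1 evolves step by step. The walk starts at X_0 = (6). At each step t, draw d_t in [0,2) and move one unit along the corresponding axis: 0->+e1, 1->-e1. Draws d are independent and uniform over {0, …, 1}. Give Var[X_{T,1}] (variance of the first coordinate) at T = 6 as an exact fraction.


Outcome values over d=0..1: [1, -1]
Σy = 0, Σy² = 2, M = 2
μ = 0/2 = 0,  σ² = 2/2 − (0)² = 1
Independent increments: Var[X_6] = 6·σ² = 6·(1) = 6

6


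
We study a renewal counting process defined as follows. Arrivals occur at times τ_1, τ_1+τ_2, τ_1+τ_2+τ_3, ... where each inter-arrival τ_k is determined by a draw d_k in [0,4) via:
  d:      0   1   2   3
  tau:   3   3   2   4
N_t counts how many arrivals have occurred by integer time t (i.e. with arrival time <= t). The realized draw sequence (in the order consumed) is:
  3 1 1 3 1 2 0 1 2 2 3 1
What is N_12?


draw d_1=3: τ_1=4, arrival time A_1=4
draw d_2=1: τ_2=3, arrival time A_2=7
draw d_3=1: τ_3=3, arrival time A_3=10
draw d_4=3: τ_4=4, arrival time A_4=14
draw d_5=1: τ_5=3, arrival time A_5=17
draw d_6=2: τ_6=2, arrival time A_6=19
draw d_7=0: τ_7=3, arrival time A_7=22
draw d_8=1: τ_8=3, arrival time A_8=25
draw d_9=2: τ_9=2, arrival time A_9=27
draw d_10=2: τ_10=2, arrival time A_10=29
draw d_11=3: τ_11=4, arrival time A_11=33
draw d_12=1: τ_12=3, arrival time A_12=36
N_t over t=0..12: 0:0 1:0 2:0 3:0 4:1 5:1 6:1 7:2 8:2 9:2 10:3 11:3 12:3

3


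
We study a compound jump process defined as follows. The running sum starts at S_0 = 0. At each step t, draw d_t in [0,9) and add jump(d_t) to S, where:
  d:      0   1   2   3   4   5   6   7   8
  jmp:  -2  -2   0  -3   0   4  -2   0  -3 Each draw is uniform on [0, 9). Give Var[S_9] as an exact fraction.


Outcome values over d=0..8: [-2, -2, 0, -3, 0, 4, -2, 0, -3]
Σy = -8, Σy² = 46, M = 9
μ = -8/9 = -8/9,  σ² = 46/9 − (-8/9)² = 350/81
Independent increments: Var[S_9] = 9·σ² = 9·(350/81) = 350/9

350/9


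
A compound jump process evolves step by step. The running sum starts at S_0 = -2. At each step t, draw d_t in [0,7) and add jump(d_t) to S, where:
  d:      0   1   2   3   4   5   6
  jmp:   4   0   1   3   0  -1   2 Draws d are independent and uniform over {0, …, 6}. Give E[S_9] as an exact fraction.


Outcome values over d=0..6: [4, 0, 1, 3, 0, -1, 2]
Σy = 9, Σy² = 31, M = 7
μ = 9/7 = 9/7,  σ² = 31/7 − (9/7)² = 136/49
E[S_9] = -2 + 9·(9/7) = 67/7

67/7


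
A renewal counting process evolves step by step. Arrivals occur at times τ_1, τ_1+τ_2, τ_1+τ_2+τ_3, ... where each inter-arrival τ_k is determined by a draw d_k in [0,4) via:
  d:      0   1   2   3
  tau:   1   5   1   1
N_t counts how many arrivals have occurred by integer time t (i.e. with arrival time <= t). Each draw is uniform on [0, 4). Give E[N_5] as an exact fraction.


2599/1024

Inter-arrival values over d=0..3: [1, 5, 1, 1]
Each d has probability 1/4, so the pmf of τ is: f(1) = 3/4, f(5) = 1/4
Renewal equation for m(n) = E[N_n]: condition on τ_1 = k (if k <= n, one arrival plus a fresh copy on the remaining n−k steps): m(n) = F(n) + Σ_{k<=n} f(k)·m(n−k), where F(n) = P(τ <= n) and m(0) = 0
m(1) = F(1) = 3/4
m(2) = F(2) + f(1)·m(1) = 3/4 + 3/4·3/4 = 21/16
m(3) = F(3) + f(1)·m(2) = 3/4 + 3/4·21/16 = 111/64
m(4) = F(4) + f(1)·m(3) = 3/4 + 3/4·111/64 = 525/256
m(5) = F(5) + f(1)·m(4) = 1 + 3/4·525/256 = 2599/1024
E[N_5] = m(5) = 2599/1024


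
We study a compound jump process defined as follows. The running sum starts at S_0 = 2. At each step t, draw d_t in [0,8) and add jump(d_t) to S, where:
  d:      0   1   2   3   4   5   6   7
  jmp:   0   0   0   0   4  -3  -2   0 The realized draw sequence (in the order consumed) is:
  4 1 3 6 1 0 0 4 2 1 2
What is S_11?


t=0: S=2, d=4, jump=4, S_1=6
t=1: S=6, d=1, jump=0, S_2=6
t=2: S=6, d=3, jump=0, S_3=6
t=3: S=6, d=6, jump=-2, S_4=4
t=4: S=4, d=1, jump=0, S_5=4
t=5: S=4, d=0, jump=0, S_6=4
t=6: S=4, d=0, jump=0, S_7=4
t=7: S=4, d=4, jump=4, S_8=8
t=8: S=8, d=2, jump=0, S_9=8
t=9: S=8, d=1, jump=0, S_10=8
t=10: S=8, d=2, jump=0, S_11=8

8


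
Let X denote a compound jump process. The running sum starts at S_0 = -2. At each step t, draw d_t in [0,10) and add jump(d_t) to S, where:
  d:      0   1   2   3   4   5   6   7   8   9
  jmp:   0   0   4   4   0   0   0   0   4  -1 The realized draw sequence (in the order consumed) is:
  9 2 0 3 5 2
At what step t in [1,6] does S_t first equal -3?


1

t=0: S=-2, d=9, jump=-1, S_1=-3
t=1: S=-3, d=2, jump=4, S_2=1
t=2: S=1, d=0, jump=0, S_3=1
t=3: S=1, d=3, jump=4, S_4=5
t=4: S=5, d=5, jump=0, S_5=5
t=5: S=5, d=2, jump=4, S_6=9


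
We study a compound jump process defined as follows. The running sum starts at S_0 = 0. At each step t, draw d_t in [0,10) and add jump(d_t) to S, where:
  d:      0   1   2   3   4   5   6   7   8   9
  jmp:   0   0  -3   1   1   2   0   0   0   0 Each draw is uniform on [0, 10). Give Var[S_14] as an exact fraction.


Outcome values over d=0..9: [0, 0, -3, 1, 1, 2, 0, 0, 0, 0]
Σy = 1, Σy² = 15, M = 10
μ = 1/10 = 1/10,  σ² = 15/10 − (1/10)² = 149/100
Independent increments: Var[S_14] = 14·σ² = 14·(149/100) = 1043/50

1043/50


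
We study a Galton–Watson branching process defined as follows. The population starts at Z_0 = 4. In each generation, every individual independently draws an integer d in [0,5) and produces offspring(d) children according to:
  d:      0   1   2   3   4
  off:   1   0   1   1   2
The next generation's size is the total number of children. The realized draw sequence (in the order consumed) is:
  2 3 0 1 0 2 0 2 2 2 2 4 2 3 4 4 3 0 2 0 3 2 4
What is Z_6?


7

gen 0: Z_0=4, draws=[2, 3, 0, 1], offspring=[1, 1, 1, 0], Z_1=3
gen 1: Z_1=3, draws=[0, 2, 0], offspring=[1, 1, 1], Z_2=3
gen 2: Z_2=3, draws=[2, 2, 2], offspring=[1, 1, 1], Z_3=3
gen 3: Z_3=3, draws=[2, 4, 2], offspring=[1, 2, 1], Z_4=4
gen 4: Z_4=4, draws=[3, 4, 4, 3], offspring=[1, 2, 2, 1], Z_5=6
gen 5: Z_5=6, draws=[0, 2, 0, 3, 2, 4], offspring=[1, 1, 1, 1, 1, 2], Z_6=7


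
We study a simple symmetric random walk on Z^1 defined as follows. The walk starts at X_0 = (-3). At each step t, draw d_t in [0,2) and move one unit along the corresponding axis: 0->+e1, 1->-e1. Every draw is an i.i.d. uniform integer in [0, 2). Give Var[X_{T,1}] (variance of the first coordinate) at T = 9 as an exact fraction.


9

Outcome values over d=0..1: [1, -1]
Σy = 0, Σy² = 2, M = 2
μ = 0/2 = 0,  σ² = 2/2 − (0)² = 1
Independent increments: Var[X_9] = 9·σ² = 9·(1) = 9


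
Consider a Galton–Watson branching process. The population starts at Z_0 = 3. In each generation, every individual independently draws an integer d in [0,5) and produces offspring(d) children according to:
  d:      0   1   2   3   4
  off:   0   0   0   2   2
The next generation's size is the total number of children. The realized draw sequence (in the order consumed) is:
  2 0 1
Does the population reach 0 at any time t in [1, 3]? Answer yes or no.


gen 0: Z_0=3, draws=[2, 0, 1], offspring=[0, 0, 0], Z_1=0
gen 1: Z_1=0, draws=[], offspring=[], Z_2=0
gen 2: Z_2=0, draws=[], offspring=[], Z_3=0

yes


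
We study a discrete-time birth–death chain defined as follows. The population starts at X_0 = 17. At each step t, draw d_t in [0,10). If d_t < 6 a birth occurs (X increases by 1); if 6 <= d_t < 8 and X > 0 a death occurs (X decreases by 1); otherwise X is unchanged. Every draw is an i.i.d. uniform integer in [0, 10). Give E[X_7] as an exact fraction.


99/5

X can drop by at most 1 per step and X_0 = 17 > T = 7, so X_t >= 17 − t >= 10 > 0 for every t <= 7: the floor at 0 (the 'and X > 0' condition) never binds. Hence X_7 = X_0 + Σ_{t<7} Y_t with i.i.d. increments Y_t = y(d_t) ∈ {+1, −1, 0}.
Outcome values over d=0..9: [1, 1, 1, 1, 1, 1, -1, -1, 0, 0]
Σy = 4, Σy² = 8, M = 10
μ = 4/10 = 2/5,  σ² = 8/10 − (2/5)² = 16/25
E[X_7] = 17 + 7·(2/5) = 99/5


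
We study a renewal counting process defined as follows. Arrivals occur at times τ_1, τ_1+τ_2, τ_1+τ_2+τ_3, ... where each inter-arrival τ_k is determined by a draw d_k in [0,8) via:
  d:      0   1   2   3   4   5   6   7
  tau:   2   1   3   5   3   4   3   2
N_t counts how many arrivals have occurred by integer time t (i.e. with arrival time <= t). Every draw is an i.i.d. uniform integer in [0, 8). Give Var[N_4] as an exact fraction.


Inter-arrival values over d=0..7: [2, 1, 3, 5, 3, 4, 3, 2]
Each d has probability 1/8, so the pmf of τ is: f(1) = 1/8, f(2) = 1/4, f(3) = 3/8, f(4) = 1/8, f(5) = 1/8
Let p_n(j) = P(N_n = j), with p_0 = [1]. Condition on τ_1: p_n(0) = P(τ > n), and for j >= 1, p_n(j) = Σ_{k<=n} f(k)·p_{n−k}(j−1)
p_1 = [7/8, 1/8]  (j = 0..1)
p_2 = [5/8, 23/64, 1/64]  (j = 0..2)
p_3 = [1/4, 43/64, 39/512, 1/512]  (j = 0..3)
p_4 = [1/8, 41/64, 113/512, 55/4096, 1/4096]  (j = 0..4)
E[N_4] = Σ j·p_4(j) = 4601/4096;  E[N_4²] = Σ j²·p_4(j) = 6751/4096
Var[N_4] = 6751/4096 − (4601/4096)² = 6482895/16777216

6482895/16777216


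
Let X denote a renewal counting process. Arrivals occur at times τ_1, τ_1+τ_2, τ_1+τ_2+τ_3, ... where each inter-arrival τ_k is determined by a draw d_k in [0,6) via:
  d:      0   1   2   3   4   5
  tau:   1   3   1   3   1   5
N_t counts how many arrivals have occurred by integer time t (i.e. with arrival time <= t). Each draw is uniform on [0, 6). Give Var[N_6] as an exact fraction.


Inter-arrival values over d=0..5: [1, 3, 1, 3, 1, 5]
Each d has probability 1/6, so the pmf of τ is: f(1) = 1/2, f(3) = 1/3, f(5) = 1/6
Let p_n(j) = P(N_n = j), with p_0 = [1]. Condition on τ_1: p_n(0) = P(τ > n), and for j >= 1, p_n(j) = Σ_{k<=n} f(k)·p_{n−k}(j−1)
p_1 = [1/2, 1/2]  (j = 0..1)
p_2 = [1/2, 1/4, 1/4]  (j = 0..2)
p_3 = [1/6, 7/12, 1/8, 1/8]  (j = 0..3)
p_4 = [1/6, 1/4, 11/24, 1/16, 1/16]  (j = 0..4)
p_5 = [0, 5/12, 5/24, 5/16, 1/32, 1/32]  (j = 0..5)
p_6 = [0, 5/36, 35/72, 7/48, 19/96, 1/64, 1/64]  (j = 0..6)
E[N_6] = Σ j·p_6(j) = 1447/576;  E[N_6²] = Σ j²·p_6(j) = 481/64
Var[N_6] = 481/64 − (1447/576)² = 399695/331776

399695/331776


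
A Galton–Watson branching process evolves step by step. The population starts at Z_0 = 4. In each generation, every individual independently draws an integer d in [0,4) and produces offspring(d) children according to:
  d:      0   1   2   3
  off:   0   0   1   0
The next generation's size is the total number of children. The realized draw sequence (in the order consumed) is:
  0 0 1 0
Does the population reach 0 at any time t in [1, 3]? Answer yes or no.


yes

gen 0: Z_0=4, draws=[0, 0, 1, 0], offspring=[0, 0, 0, 0], Z_1=0
gen 1: Z_1=0, draws=[], offspring=[], Z_2=0
gen 2: Z_2=0, draws=[], offspring=[], Z_3=0


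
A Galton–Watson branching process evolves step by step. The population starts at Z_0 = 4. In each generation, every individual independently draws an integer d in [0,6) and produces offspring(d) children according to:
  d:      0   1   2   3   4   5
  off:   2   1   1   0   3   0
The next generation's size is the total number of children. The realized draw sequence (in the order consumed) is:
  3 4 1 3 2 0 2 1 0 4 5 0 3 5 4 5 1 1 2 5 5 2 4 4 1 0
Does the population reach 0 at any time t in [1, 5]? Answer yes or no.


gen 0: Z_0=4, draws=[3, 4, 1, 3], offspring=[0, 3, 1, 0], Z_1=4
gen 1: Z_1=4, draws=[2, 0, 2, 1], offspring=[1, 2, 1, 1], Z_2=5
gen 2: Z_2=5, draws=[0, 4, 5, 0, 3], offspring=[2, 3, 0, 2, 0], Z_3=7
gen 3: Z_3=7, draws=[5, 4, 5, 1, 1, 2, 5], offspring=[0, 3, 0, 1, 1, 1, 0], Z_4=6
gen 4: Z_4=6, draws=[5, 2, 4, 4, 1, 0], offspring=[0, 1, 3, 3, 1, 2], Z_5=10

no


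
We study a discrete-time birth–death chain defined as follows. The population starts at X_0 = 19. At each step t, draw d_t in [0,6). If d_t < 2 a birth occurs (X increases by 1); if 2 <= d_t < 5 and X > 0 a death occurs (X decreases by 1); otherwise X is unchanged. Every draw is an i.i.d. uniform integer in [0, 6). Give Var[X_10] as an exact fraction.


X can drop by at most 1 per step and X_0 = 19 > T = 10, so X_t >= 19 − t >= 9 > 0 for every t <= 10: the floor at 0 (the 'and X > 0' condition) never binds. Hence X_10 = X_0 + Σ_{t<10} Y_t with i.i.d. increments Y_t = y(d_t) ∈ {+1, −1, 0}.
Outcome values over d=0..5: [1, 1, -1, -1, -1, 0]
Σy = -1, Σy² = 5, M = 6
μ = -1/6 = -1/6,  σ² = 5/6 − (-1/6)² = 29/36
Independent increments: Var[X_10] = 10·σ² = 10·(29/36) = 145/18

145/18


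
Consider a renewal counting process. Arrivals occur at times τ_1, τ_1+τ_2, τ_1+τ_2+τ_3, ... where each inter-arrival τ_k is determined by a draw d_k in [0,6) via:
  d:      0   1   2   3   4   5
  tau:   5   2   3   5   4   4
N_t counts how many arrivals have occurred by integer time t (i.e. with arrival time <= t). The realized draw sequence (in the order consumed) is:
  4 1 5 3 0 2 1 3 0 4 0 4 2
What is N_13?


3

draw d_1=4: τ_1=4, arrival time A_1=4
draw d_2=1: τ_2=2, arrival time A_2=6
draw d_3=5: τ_3=4, arrival time A_3=10
draw d_4=3: τ_4=5, arrival time A_4=15
draw d_5=0: τ_5=5, arrival time A_5=20
draw d_6=2: τ_6=3, arrival time A_6=23
draw d_7=1: τ_7=2, arrival time A_7=25
draw d_8=3: τ_8=5, arrival time A_8=30
draw d_9=0: τ_9=5, arrival time A_9=35
draw d_10=4: τ_10=4, arrival time A_10=39
draw d_11=0: τ_11=5, arrival time A_11=44
draw d_12=4: τ_12=4, arrival time A_12=48
draw d_13=2: τ_13=3, arrival time A_13=51
N_t over t=0..13: 0:0 1:0 2:0 3:0 4:1 5:1 6:2 7:2 8:2 9:2 10:3 11:3 12:3 13:3


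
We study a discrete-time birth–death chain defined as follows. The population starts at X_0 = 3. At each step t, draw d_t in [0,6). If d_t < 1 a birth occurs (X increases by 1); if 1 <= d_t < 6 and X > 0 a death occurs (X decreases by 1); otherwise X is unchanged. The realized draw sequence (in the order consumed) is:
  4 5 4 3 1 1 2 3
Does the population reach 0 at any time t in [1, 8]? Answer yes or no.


yes

t=0: X=3, d=4 → death, X_1=2
t=1: X=2, d=5 → death, X_2=1
t=2: X=1, d=4 → death, X_3=0
t=3: X=0, d=3 → hold, X_4=0
t=4: X=0, d=1 → hold, X_5=0
t=5: X=0, d=1 → hold, X_6=0
t=6: X=0, d=2 → hold, X_7=0
t=7: X=0, d=3 → hold, X_8=0


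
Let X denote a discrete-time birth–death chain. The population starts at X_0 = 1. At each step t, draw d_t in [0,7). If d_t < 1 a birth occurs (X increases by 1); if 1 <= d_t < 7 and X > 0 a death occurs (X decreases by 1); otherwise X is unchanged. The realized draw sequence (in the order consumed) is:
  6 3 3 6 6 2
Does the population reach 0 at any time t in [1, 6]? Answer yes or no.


t=0: X=1, d=6 → death, X_1=0
t=1: X=0, d=3 → hold, X_2=0
t=2: X=0, d=3 → hold, X_3=0
t=3: X=0, d=6 → hold, X_4=0
t=4: X=0, d=6 → hold, X_5=0
t=5: X=0, d=2 → hold, X_6=0

yes


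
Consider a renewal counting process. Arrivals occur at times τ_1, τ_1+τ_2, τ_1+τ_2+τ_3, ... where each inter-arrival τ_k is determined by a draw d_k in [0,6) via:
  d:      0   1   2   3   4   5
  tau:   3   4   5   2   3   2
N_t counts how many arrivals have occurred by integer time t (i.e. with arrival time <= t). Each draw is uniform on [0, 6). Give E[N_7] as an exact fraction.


52/27

Inter-arrival values over d=0..5: [3, 4, 5, 2, 3, 2]
Each d has probability 1/6, so the pmf of τ is: f(2) = 1/3, f(3) = 1/3, f(4) = 1/6, f(5) = 1/6
Renewal equation for m(n) = E[N_n]: condition on τ_1 = k (if k <= n, one arrival plus a fresh copy on the remaining n−k steps): m(n) = F(n) + Σ_{k<=n} f(k)·m(n−k), where F(n) = P(τ <= n) and m(0) = 0
m(1) = F(1) = 0
m(2) = F(2) = 1/3
m(3) = F(3) = 2/3
m(4) = F(4) + f(2)·m(2) = 5/6 + 1/3·1/3 = 17/18
m(5) = F(5) + f(2)·m(3) + f(3)·m(2) = 1 + 1/3·2/3 + 1/3·1/3 = 4/3
m(6) = F(6) + f(2)·m(4) + f(3)·m(3) + f(4)·m(2) = 1 + 1/3·17/18 + 1/3·2/3 + 1/6·1/3 = 43/27
m(7) = F(7) + f(2)·m(5) + f(3)·m(4) + f(4)·m(3) + f(5)·m(2) = 1 + 1/3·4/3 + 1/3·17/18 + 1/6·2/3 + 1/6·1/3 = 52/27
E[N_7] = m(7) = 52/27


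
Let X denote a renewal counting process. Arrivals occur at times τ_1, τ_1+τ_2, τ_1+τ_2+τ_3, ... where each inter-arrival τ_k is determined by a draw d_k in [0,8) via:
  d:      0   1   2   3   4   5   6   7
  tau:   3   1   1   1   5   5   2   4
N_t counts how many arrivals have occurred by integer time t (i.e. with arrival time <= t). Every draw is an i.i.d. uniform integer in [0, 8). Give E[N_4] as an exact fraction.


Inter-arrival values over d=0..7: [3, 1, 1, 1, 5, 5, 2, 4]
Each d has probability 1/8, so the pmf of τ is: f(1) = 3/8, f(2) = 1/8, f(3) = 1/8, f(4) = 1/8, f(5) = 1/4
Renewal equation for m(n) = E[N_n]: condition on τ_1 = k (if k <= n, one arrival plus a fresh copy on the remaining n−k steps): m(n) = F(n) + Σ_{k<=n} f(k)·m(n−k), where F(n) = P(τ <= n) and m(0) = 0
m(1) = F(1) = 3/8
m(2) = F(2) + f(1)·m(1) = 1/2 + 3/8·3/8 = 41/64
m(3) = F(3) + f(1)·m(2) + f(2)·m(1) = 5/8 + 3/8·41/64 + 1/8·3/8 = 467/512
m(4) = F(4) + f(1)·m(3) + f(2)·m(2) + f(3)·m(1) = 3/4 + 3/8·467/512 + 1/8·41/64 + 1/8·3/8 = 4993/4096
E[N_4] = m(4) = 4993/4096

4993/4096


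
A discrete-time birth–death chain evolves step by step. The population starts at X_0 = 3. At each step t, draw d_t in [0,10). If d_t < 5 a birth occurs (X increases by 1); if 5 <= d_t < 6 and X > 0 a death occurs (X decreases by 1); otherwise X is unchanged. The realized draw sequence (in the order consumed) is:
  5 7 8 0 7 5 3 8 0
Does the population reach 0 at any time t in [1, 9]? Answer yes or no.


no

t=0: X=3, d=5 → death, X_1=2
t=1: X=2, d=7 → hold, X_2=2
t=2: X=2, d=8 → hold, X_3=2
t=3: X=2, d=0 → birth, X_4=3
t=4: X=3, d=7 → hold, X_5=3
t=5: X=3, d=5 → death, X_6=2
t=6: X=2, d=3 → birth, X_7=3
t=7: X=3, d=8 → hold, X_8=3
t=8: X=3, d=0 → birth, X_9=4


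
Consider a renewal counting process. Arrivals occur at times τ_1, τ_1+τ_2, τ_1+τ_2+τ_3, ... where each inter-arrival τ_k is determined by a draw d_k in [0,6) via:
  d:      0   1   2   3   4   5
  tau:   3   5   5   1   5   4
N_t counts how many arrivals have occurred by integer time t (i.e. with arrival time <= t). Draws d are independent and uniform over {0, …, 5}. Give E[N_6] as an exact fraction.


Inter-arrival values over d=0..5: [3, 5, 5, 1, 5, 4]
Each d has probability 1/6, so the pmf of τ is: f(1) = 1/6, f(3) = 1/6, f(4) = 1/6, f(5) = 1/2
Renewal equation for m(n) = E[N_n]: condition on τ_1 = k (if k <= n, one arrival plus a fresh copy on the remaining n−k steps): m(n) = F(n) + Σ_{k<=n} f(k)·m(n−k), where F(n) = P(τ <= n) and m(0) = 0
m(1) = F(1) = 1/6
m(2) = F(2) + f(1)·m(1) = 1/6 + 1/6·1/6 = 7/36
m(3) = F(3) + f(1)·m(2) = 1/3 + 1/6·7/36 = 79/216
m(4) = F(4) + f(1)·m(3) + f(3)·m(1) = 1/2 + 1/6·79/216 + 1/6·1/6 = 763/1296
m(5) = F(5) + f(1)·m(4) + f(3)·m(2) + f(4)·m(1) = 1 + 1/6·763/1296 + 1/6·7/36 + 1/6·1/6 = 9007/7776
m(6) = F(6) + f(1)·m(5) + f(3)·m(3) + f(4)·m(2) + f(5)·m(1) = 1 + 1/6·9007/7776 + 1/6·79/216 + 1/6·7/36 + 1/2·1/6 = 63907/46656
E[N_6] = m(6) = 63907/46656

63907/46656


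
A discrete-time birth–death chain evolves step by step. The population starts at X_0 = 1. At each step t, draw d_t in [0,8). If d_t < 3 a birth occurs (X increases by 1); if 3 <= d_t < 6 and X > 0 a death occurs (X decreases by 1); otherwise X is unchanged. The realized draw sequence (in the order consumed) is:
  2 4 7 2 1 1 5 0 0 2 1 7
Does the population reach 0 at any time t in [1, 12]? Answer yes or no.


t=0: X=1, d=2 → birth, X_1=2
t=1: X=2, d=4 → death, X_2=1
t=2: X=1, d=7 → hold, X_3=1
t=3: X=1, d=2 → birth, X_4=2
t=4: X=2, d=1 → birth, X_5=3
t=5: X=3, d=1 → birth, X_6=4
t=6: X=4, d=5 → death, X_7=3
t=7: X=3, d=0 → birth, X_8=4
t=8: X=4, d=0 → birth, X_9=5
t=9: X=5, d=2 → birth, X_10=6
t=10: X=6, d=1 → birth, X_11=7
t=11: X=7, d=7 → hold, X_12=7

no


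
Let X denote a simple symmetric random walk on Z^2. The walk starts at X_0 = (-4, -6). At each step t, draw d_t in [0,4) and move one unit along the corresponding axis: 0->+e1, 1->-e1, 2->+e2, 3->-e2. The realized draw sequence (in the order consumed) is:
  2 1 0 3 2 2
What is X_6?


t=0: X=(-4, -6), d=2 → +e2, X_1=(-4, -5)
t=1: X=(-4, -5), d=1 → -e1, X_2=(-5, -5)
t=2: X=(-5, -5), d=0 → +e1, X_3=(-4, -5)
t=3: X=(-4, -5), d=3 → -e2, X_4=(-4, -6)
t=4: X=(-4, -6), d=2 → +e2, X_5=(-4, -5)
t=5: X=(-4, -5), d=2 → +e2, X_6=(-4, -4)

(-4, -4)


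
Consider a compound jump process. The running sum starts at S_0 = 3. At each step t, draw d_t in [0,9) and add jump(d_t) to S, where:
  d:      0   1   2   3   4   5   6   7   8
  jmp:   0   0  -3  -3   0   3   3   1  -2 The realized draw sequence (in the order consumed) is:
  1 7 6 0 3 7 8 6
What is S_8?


t=0: S=3, d=1, jump=0, S_1=3
t=1: S=3, d=7, jump=1, S_2=4
t=2: S=4, d=6, jump=3, S_3=7
t=3: S=7, d=0, jump=0, S_4=7
t=4: S=7, d=3, jump=-3, S_5=4
t=5: S=4, d=7, jump=1, S_6=5
t=6: S=5, d=8, jump=-2, S_7=3
t=7: S=3, d=6, jump=3, S_8=6

6


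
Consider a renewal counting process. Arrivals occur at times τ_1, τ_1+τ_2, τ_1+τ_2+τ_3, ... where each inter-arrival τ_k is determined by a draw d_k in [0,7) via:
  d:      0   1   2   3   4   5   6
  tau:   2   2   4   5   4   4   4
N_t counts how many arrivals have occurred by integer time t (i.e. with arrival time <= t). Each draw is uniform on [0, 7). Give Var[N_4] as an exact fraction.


Inter-arrival values over d=0..6: [2, 2, 4, 5, 4, 4, 4]
Each d has probability 1/7, so the pmf of τ is: f(2) = 2/7, f(4) = 4/7, f(5) = 1/7
Let p_n(j) = P(N_n = j), with p_0 = [1]. Condition on τ_1: p_n(0) = P(τ > n), and for j >= 1, p_n(j) = Σ_{k<=n} f(k)·p_{n−k}(j−1)
p_1 = [1]  (j = 0)
p_2 = [5/7, 2/7]  (j = 0..1)
p_3 = [5/7, 2/7]  (j = 0..1)
p_4 = [1/7, 38/49, 4/49]  (j = 0..2)
E[N_4] = Σ j·p_4(j) = 46/49;  E[N_4²] = Σ j²·p_4(j) = 54/49
Var[N_4] = 54/49 − (46/49)² = 530/2401

530/2401


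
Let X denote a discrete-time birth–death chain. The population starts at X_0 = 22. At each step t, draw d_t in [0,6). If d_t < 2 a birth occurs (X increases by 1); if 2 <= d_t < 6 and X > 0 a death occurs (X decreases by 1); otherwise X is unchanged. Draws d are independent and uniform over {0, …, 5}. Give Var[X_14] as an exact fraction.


112/9

X can drop by at most 1 per step and X_0 = 22 > T = 14, so X_t >= 22 − t >= 8 > 0 for every t <= 14: the floor at 0 (the 'and X > 0' condition) never binds. Hence X_14 = X_0 + Σ_{t<14} Y_t with i.i.d. increments Y_t = y(d_t) ∈ {+1, −1, 0}.
Outcome values over d=0..5: [1, 1, -1, -1, -1, -1]
Σy = -2, Σy² = 6, M = 6
μ = -2/6 = -1/3,  σ² = 6/6 − (-1/3)² = 8/9
Independent increments: Var[X_14] = 14·σ² = 14·(8/9) = 112/9
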